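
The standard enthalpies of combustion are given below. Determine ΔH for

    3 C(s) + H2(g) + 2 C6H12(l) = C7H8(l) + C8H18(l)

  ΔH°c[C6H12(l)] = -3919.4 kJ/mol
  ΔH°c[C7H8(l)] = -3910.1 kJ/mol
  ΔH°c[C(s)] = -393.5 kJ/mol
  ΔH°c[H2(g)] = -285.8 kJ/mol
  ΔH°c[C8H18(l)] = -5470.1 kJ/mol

ΔH = 75.1 kJ/mol

Using ΔH = Σ nΔHc°(reactants) − Σ nΔHc°(products):
= [3·(-393.5) + 1·(-285.8) + 2·(-3919.4)] − [1·(-3910.1) + 1·(-5470.1)]
= 75.1 kJ/mol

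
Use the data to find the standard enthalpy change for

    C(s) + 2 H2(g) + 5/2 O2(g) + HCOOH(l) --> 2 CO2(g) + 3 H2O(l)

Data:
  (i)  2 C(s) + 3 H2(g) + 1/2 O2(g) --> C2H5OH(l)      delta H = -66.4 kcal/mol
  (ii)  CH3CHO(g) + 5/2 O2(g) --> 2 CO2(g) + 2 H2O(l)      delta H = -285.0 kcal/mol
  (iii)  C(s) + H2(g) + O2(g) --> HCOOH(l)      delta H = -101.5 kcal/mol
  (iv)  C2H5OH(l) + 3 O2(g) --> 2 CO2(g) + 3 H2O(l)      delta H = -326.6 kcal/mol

(i) as written: -66.4 kcal/mol
(ii): not needed.
(iii) reversed: +101.5 kcal/mol
(iv) as written: -326.6 kcal/mol
delta H = (1)·(-66.4) + (-1)·(-101.5) + (1)·(-326.6) = -291.5 kcal/mol

delta H = -291.5 kcal/mol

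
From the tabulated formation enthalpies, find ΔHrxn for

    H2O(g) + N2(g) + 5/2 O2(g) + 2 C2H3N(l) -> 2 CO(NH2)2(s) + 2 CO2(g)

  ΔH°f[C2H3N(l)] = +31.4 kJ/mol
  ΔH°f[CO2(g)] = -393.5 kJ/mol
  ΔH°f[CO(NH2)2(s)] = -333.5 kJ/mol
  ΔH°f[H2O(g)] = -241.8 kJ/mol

ΔHrxn = -1275.0 kJ/mol

Products: 2·(-333.5) + 2·(-393.5) = -1454.0
Reactants: 1·(-241.8) + 1·(+0.0) + 5/2·(+0.0) + 2·(+31.4) = -179.0
ΔHrxn = (-1454.0) − (-179.0) = -1275.0 kJ/mol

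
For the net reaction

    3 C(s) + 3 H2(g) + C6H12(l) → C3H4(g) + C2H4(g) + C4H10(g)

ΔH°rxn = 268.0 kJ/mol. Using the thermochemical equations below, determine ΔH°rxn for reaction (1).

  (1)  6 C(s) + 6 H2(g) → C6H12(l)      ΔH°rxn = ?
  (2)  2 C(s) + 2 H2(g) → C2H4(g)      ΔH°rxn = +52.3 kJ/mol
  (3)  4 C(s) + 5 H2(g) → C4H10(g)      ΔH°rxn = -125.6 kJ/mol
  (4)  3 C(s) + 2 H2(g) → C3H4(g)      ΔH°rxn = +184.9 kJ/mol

(1) reversed (reverse to put C6H12(l) on the reactant side): contributes −x
(2) as written (C2H4(g) already on the product side): +52.3 kJ/mol
(3) as written (C4H10(g) already on the product side): -125.6 kJ/mol
(4) as written (C3H4(g) already on the product side): +184.9 kJ/mol
+268.0 = (+52.3) + (-125.6) + (+184.9) − x
x = (+268.0 − (+111.6)) / (-1) = -156.4 kJ/mol

ΔH°rxn = -156.4 kJ/mol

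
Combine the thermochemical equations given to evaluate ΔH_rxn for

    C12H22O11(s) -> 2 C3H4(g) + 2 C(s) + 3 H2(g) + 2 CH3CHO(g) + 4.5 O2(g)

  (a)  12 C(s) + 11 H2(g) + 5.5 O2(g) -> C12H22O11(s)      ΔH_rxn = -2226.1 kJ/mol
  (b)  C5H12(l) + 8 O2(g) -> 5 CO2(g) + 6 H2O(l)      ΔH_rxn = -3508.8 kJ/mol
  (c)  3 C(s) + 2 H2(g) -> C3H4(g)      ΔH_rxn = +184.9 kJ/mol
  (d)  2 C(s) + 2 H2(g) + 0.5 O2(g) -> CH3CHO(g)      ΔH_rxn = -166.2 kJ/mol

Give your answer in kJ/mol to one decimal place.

ΔH_rxn = 2263.5 kJ/mol

(a) reversed (C12H22O11(s) must end up as a reactant): +2226.1 kJ/mol
(b): not needed (H2O(l) appears nowhere else).
(c) × 2 (scale by 2 for the 2 C3H4(g)): (2)·(+184.9) = +369.8 kJ/mol
(d) × 2 (×2 to match 2 CH3CHO(g) in the target): (2)·(-166.2) = -332.4 kJ/mol
ΔH_rxn = (+2226.1) + (+369.8) + (-332.4) = 2263.5 kJ/mol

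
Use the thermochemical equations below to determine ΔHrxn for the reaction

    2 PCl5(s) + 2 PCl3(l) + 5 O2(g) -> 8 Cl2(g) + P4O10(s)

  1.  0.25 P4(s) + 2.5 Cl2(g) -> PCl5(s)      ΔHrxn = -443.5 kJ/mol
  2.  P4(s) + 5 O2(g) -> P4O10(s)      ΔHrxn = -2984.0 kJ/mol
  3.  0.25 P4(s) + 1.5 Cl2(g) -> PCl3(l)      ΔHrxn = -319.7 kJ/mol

ΔHrxn = -1457.6 kJ/mol

eq. 1 reversed and × 2: (-2)·(-443.5) = +887.0 kJ/mol
eq. 2 as written: -2984.0 kJ/mol
eq. 3 reversed and × 2: (-2)·(-319.7) = +639.4 kJ/mol
By Hess's law, ΔHrxn = (-2)·(-443.5) + (1)·(-2984.0) + (-2)·(-319.7) = -1457.6 kJ/mol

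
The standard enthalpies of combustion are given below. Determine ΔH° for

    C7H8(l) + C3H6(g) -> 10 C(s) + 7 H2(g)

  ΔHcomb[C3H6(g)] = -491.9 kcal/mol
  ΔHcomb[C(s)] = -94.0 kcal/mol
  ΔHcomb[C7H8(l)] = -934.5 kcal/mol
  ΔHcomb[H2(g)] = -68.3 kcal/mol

ΔH° = -8.3 kcal/mol

With combustion enthalpies, reactants minus products:
= [1·(-934.5) + 1·(-491.9)] − [10·(-94.0) + 7·(-68.3)]
= -8.3 kcal/mol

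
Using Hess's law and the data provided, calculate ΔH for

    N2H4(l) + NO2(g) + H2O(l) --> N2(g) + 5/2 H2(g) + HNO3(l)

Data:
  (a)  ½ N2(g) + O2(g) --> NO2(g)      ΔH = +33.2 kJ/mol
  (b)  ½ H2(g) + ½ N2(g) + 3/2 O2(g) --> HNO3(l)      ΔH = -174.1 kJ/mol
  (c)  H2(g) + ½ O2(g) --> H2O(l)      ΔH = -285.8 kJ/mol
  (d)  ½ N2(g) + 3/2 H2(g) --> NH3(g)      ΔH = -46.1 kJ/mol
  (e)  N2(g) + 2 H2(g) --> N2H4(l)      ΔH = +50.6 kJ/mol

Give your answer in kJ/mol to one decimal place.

ΔH = 27.9 kJ/mol

(a) reversed (reverse to put NO2(g) on the reactant side): -33.2 kJ/mol
(b) as written (HNO3(l) already on the product side): -174.1 kJ/mol
(c) reversed (reverse to put H2O(l) on the reactant side): +285.8 kJ/mol
(d): not needed (NH3(g) appears nowhere else).
(e) reversed (reverse to put N2H4(l) on the reactant side): -50.6 kJ/mol
Since enthalpy is a state function, ΔH = (-33.2) + (-174.1) + (+285.8) + (-50.6) = 27.9 kJ/mol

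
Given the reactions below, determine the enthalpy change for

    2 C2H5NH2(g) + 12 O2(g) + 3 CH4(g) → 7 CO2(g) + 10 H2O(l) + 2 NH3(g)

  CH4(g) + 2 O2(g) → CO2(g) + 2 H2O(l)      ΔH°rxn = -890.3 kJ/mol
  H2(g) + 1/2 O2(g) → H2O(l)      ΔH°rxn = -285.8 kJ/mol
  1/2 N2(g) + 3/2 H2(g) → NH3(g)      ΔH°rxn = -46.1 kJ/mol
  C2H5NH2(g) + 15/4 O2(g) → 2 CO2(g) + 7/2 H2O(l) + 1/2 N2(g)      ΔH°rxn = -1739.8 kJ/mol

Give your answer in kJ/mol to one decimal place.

ΔH°rxn = -5385.3 kJ/mol

equation 1 × 3 (scale by 3 for the 3 CH4(g)): (3)·(-890.3) = -2670.9 kJ/mol
equation 2 reversed and × 3: (-3)·(-285.8) = +857.4 kJ/mol
equation 3 × 2 (×2 to match 2 NH3(g) in the target): (2)·(-46.1) = -92.2 kJ/mol
equation 4 × 2 (×2 to match 2 C2H5NH2(g) in the target): (2)·(-1739.8) = -3479.6 kJ/mol
ΔH°rxn = (3)·(-890.3) + (-3)·(-285.8) + (2)·(-46.1) + (2)·(-1739.8) = -5385.3 kJ/mol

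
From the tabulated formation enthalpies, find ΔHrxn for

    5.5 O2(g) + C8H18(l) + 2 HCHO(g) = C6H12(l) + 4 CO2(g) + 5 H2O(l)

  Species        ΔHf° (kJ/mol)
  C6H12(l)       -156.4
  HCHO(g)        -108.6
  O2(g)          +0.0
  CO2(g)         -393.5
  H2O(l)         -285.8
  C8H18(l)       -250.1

Products: 1·(-156.4) + 4·(-393.5) + 5·(-285.8) = -3159.4
Reactants: 11/2·(+0.0) + 1·(-250.1) + 2·(-108.6) = -467.3
ΔHrxn = (-3159.4) − (-467.3) = -2692.1 kJ/mol

ΔHrxn = -2692.1 kJ/mol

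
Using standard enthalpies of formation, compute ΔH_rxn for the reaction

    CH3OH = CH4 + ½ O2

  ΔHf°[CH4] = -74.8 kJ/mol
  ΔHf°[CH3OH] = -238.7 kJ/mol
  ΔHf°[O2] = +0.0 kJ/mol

ΔH_rxn = 163.9 kJ/mol

ΔH°rxn = Σ nΔHf°(products) − Σ nΔHf°(reactants).
Products: 1·(-74.8) + 1/2·(+0.0) = -74.8
Reactants: 1·(-238.7) = -238.7
ΔH_rxn = (-74.8) − (-238.7) = 163.9 kJ/mol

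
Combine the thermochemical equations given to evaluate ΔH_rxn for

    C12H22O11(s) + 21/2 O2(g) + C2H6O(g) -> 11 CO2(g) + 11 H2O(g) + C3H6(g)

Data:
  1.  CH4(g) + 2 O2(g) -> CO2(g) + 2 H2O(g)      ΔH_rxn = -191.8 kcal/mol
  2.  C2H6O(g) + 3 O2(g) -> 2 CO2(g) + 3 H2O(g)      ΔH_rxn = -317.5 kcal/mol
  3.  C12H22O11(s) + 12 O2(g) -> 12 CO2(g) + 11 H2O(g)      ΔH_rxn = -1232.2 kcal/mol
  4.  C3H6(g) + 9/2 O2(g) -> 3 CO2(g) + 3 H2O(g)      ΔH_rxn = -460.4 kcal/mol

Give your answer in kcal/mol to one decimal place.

ΔH_rxn = -1089.3 kcal/mol

eq. 1: not needed (CH4(g) appears nowhere else).
eq. 2 as written (C2H6O(g) already on the reactant side): -317.5 kcal/mol
eq. 3 as written (C12H22O11(s) already on the reactant side): -1232.2 kcal/mol
eq. 4 reversed (C3H6(g) must end up as a product): +460.4 kcal/mol
ΔH_rxn = (1)·(-317.5) + (1)·(-1232.2) + (-1)·(-460.4) = -1089.3 kcal/mol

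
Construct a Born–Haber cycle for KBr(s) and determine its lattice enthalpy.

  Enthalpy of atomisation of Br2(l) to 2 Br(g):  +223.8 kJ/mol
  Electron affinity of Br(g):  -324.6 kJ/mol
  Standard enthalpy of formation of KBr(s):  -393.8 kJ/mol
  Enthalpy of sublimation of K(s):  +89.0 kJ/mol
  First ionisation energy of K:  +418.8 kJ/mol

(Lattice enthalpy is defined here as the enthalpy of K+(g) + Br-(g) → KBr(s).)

U = -688.9 kJ/mol

ΔHf° = 1·ΔHsub + 1·(ΣIE) + 1/2·D(Br2) + 1·EA + U
-393.8 = 1·(+89.0) + 1·(+418.8) + 1/2·(+223.8) + 1·(-324.6) + U
U = -393.8 − (+295.1) = -688.9 kJ/mol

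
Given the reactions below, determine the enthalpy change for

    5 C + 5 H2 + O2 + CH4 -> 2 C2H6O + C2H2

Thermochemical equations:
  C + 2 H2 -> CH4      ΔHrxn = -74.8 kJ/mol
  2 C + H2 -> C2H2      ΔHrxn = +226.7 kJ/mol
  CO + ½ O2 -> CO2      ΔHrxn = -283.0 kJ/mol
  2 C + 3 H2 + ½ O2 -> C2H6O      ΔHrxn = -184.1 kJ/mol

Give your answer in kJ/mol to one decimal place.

equation 1 reversed: +74.8 kJ/mol
equation 2 as written: +226.7 kJ/mol
equation 3: not needed.
equation 4 × 2: (2)·(-184.1) = -368.2 kJ/mol
Combining the equations, ΔHrxn = (-1)·(-74.8) + (1)·(+226.7) + (2)·(-184.1) = -66.7 kJ/mol

ΔHrxn = -66.7 kJ/mol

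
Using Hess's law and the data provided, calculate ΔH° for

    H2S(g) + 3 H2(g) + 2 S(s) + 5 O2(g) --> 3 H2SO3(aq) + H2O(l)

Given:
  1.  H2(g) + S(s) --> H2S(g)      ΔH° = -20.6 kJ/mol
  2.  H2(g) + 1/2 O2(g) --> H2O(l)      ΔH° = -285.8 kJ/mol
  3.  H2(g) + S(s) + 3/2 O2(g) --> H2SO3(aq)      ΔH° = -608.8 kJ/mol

eq. 1 reversed (H2S(g) must end up as a reactant): +20.6 kJ/mol
eq. 2 as written (H2O(l) already on the product side): -285.8 kJ/mol
eq. 3 × 3 (scale by 3 for the 3 H2SO3(aq)): (3)·(-608.8) = -1826.4 kJ/mol
Since enthalpy is a state function, ΔH° = (+20.6) + (-285.8) + (-1826.4) = -2091.6 kJ/mol

ΔH° = -2091.6 kJ/mol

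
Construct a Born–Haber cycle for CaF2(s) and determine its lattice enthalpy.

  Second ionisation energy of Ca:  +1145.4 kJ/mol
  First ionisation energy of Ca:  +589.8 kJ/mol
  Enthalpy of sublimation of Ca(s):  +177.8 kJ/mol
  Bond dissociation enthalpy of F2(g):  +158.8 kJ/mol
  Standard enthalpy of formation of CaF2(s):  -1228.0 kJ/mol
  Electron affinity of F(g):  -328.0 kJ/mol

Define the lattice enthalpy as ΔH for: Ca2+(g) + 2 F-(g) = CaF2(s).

ΔHf° = 1·ΔHsub + 1·(ΣIE) + 1·D(F2) + 2·EA + U
-1228.0 = 1·(+177.8) + 1·(+1735.2) + 1·(+158.8) + 2·(-328.0) + U
U = -1228.0 − (+1415.8) = -2643.8 kJ/mol

U = -2643.8 kJ/mol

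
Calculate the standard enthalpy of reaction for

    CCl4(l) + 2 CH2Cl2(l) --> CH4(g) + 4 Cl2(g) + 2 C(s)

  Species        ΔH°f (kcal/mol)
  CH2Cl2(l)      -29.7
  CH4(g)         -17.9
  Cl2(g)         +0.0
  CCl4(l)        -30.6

ΔH_rxn = 72.1 kcal/mol

Products: 1·(-17.9) + 4·(+0.0) + 2·(+0.0) = -17.9
Reactants: 1·(-30.6) + 2·(-29.7) = -90.0
ΔH_rxn = (-17.9) − (-90.0) = 72.1 kcal/mol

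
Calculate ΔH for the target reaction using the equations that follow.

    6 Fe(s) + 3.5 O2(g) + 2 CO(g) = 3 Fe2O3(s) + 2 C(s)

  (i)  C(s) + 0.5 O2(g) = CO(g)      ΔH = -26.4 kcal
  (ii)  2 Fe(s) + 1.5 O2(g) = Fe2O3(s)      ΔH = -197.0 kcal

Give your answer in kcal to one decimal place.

(i) reversed and × 2: (-2)·(-26.4) = +52.8 kcal
(ii) × 3: (3)·(-197.0) = -591.0 kcal
By Hess's law, ΔH = (-2)·(-26.4) + (3)·(-197.0) = -538.2 kcal

ΔH = -538.2 kcal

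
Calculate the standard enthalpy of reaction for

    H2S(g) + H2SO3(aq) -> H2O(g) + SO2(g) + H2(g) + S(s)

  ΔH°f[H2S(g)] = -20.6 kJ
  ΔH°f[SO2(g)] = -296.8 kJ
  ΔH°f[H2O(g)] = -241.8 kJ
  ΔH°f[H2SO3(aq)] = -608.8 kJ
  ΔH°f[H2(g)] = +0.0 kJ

ΔH°rxn = Σ nΔHf°(products) − Σ nΔHf°(reactants).
Products: 1·(-241.8) + 1·(-296.8) + 1·(+0.0) + 1·(+0.0) = -538.6
Reactants: 1·(-20.6) + 1·(-608.8) = -629.4
ΔH°rxn = (-538.6) − (-629.4) = 90.8 kJ

ΔH°rxn = 90.8 kJ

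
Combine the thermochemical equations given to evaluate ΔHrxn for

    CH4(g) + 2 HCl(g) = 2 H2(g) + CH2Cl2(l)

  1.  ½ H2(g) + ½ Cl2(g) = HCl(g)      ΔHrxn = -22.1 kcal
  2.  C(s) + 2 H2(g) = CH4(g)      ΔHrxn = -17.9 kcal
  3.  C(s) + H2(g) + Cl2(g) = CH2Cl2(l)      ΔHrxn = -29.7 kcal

ΔHrxn = 32.4 kcal

eq. 1 reversed and × 2: (-2)·(-22.1) = +44.2 kcal
eq. 2 reversed: +17.9 kcal
eq. 3 as written: -29.7 kcal
Summing the manipulated equations, ΔHrxn = (-2)·(-22.1) + (-1)·(-17.9) + (1)·(-29.7) = 32.4 kcal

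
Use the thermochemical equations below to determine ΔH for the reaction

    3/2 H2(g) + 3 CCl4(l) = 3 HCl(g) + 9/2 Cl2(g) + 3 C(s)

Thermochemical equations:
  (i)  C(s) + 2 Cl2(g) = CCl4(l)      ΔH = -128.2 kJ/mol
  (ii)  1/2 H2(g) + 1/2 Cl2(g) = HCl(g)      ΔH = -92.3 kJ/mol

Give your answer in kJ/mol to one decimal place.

(i) reversed and × 3 (reverse to put CCl4(l) on the reactant side; ×3 to match 3 CCl4(l) in the target): (-3)·(-128.2) = +384.6 kJ/mol
(ii) × 3 (×3 to match 3 HCl(g) in the target): (3)·(-92.3) = -276.9 kJ/mol
Combining the equations, ΔH = (-3)·(-128.2) + (3)·(-92.3) = 107.7 kJ/mol

ΔH = 107.7 kJ/mol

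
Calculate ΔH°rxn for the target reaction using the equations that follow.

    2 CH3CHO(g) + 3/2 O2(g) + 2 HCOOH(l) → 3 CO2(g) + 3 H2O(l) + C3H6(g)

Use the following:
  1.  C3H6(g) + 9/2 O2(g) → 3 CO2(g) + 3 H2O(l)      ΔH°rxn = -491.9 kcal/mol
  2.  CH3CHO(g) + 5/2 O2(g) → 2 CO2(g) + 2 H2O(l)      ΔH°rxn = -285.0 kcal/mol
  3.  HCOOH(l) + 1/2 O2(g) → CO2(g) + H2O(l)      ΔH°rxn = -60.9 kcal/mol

eq. 1 reversed (reverse to put C3H6(g) on the product side): +491.9 kcal/mol
eq. 2 × 2 (×2 to match 2 CH3CHO(g) in the target): (2)·(-285.0) = -570.0 kcal/mol
eq. 3 × 2 (×2 to match 2 HCOOH(l) in the target): (2)·(-60.9) = -121.8 kcal/mol
ΔH°rxn = (-1)·(-491.9) + (2)·(-285.0) + (2)·(-60.9) = -199.9 kcal/mol

ΔH°rxn = -199.9 kcal/mol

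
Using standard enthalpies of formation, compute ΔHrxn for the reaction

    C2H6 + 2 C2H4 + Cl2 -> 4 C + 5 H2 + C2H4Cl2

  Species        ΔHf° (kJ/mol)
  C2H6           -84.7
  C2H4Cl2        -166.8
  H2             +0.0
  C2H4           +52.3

Products: 4·(+0.0) + 5·(+0.0) + 1·(-166.8) = -166.8
Reactants: 1·(-84.7) + 2·(+52.3) + 1·(+0.0) = +19.9
ΔHrxn = (-166.8) − (+19.9) = -186.7 kJ/mol

ΔHrxn = -186.7 kJ/mol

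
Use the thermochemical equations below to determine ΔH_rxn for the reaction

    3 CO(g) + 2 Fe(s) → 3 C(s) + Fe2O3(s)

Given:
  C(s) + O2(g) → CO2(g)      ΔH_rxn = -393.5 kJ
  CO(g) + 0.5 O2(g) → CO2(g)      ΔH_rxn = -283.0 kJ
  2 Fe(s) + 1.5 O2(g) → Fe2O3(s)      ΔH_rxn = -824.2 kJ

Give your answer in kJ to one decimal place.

ΔH_rxn = -492.7 kJ

equation 1 reversed and × 3 (reverse to put C(s) on the product side; ×3 to match 3 C(s) in the target): (-3)·(-393.5) = +1180.5 kJ
equation 2 × 3 (scale by 3 for the 3 CO(g)): (3)·(-283.0) = -849.0 kJ
equation 3 as written (Fe2O3(s) already on the product side): -824.2 kJ
Summing the manipulated equations, ΔH_rxn = (+1180.5) + (-849.0) + (-824.2) = -492.7 kJ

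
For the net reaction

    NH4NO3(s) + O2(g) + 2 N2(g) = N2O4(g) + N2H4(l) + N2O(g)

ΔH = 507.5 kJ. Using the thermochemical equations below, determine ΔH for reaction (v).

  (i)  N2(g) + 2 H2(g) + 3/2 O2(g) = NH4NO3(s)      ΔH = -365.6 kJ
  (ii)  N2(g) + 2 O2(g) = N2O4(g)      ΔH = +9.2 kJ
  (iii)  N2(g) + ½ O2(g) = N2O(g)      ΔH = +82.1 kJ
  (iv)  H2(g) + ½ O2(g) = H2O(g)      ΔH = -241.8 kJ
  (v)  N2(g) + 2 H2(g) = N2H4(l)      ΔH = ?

(i) reversed: +365.6 kJ
(ii) as written: +9.2 kJ
(iii) as written: +82.1 kJ
(iv): not needed.
(v) as written: contributes x
+507.5 = (+365.6) + (+9.2) + (+82.1) + x
x = (+507.5 − (+456.9)) / (1) = 50.6 kJ

ΔH = 50.6 kJ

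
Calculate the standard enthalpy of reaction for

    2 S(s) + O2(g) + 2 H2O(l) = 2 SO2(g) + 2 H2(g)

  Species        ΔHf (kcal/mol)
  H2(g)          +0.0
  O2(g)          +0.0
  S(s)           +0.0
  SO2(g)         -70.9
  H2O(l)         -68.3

ΔH_rxn = -5.2 kcal/mol

Products: 2·(-70.9) + 2·(+0.0) = -141.8
Reactants: 2·(+0.0) + 1·(+0.0) + 2·(-68.3) = -136.6
ΔH_rxn = (-141.8) − (-136.6) = -5.2 kcal/mol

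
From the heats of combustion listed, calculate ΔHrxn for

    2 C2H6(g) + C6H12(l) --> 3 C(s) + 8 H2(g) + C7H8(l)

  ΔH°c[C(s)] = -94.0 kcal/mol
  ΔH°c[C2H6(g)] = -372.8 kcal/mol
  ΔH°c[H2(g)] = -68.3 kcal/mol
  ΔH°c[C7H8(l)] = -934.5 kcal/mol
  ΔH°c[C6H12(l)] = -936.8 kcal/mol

ΔHrxn = 80.5 kcal/mol

With combustion enthalpies, reactants minus products:
= [2·(-372.8) + 1·(-936.8)] − [3·(-94.0) + 8·(-68.3) + 1·(-934.5)]
= 80.5 kcal/mol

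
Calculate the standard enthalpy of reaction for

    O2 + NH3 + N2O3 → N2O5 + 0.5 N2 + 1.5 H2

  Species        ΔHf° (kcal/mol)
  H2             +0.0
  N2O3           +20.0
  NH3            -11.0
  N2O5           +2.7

Products: 1·(+2.7) + 1/2·(+0.0) + 3/2·(+0.0) = +2.7
Reactants: 1·(+0.0) + 1·(-11.0) + 1·(+20.0) = +9.0
ΔHrxn = (+2.7) − (+9.0) = -6.3 kcal/mol

ΔHrxn = -6.3 kcal/mol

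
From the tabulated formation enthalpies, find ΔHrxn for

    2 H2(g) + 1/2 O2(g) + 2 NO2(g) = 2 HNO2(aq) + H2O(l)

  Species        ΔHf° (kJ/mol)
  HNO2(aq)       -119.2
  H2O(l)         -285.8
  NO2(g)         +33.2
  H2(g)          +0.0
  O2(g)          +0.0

Products: 2·(-119.2) + 1·(-285.8) = -524.2
Reactants: 2·(+0.0) + 1/2·(+0.0) + 2·(+33.2) = +66.4
ΔHrxn = (-524.2) − (+66.4) = -590.6 kJ/mol

ΔHrxn = -590.6 kJ/mol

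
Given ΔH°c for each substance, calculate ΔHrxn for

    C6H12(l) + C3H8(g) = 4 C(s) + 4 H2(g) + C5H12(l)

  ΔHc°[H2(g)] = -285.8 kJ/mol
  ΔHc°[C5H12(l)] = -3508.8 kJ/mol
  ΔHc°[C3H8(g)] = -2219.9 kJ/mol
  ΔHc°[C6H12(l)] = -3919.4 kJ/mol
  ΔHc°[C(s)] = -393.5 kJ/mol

ΔHrxn = 86.7 kJ/mol

With combustion enthalpies, reactants minus products:
= [1·(-3919.4) + 1·(-2219.9)] − [4·(-393.5) + 4·(-285.8) + 1·(-3508.8)]
= 86.7 kJ/mol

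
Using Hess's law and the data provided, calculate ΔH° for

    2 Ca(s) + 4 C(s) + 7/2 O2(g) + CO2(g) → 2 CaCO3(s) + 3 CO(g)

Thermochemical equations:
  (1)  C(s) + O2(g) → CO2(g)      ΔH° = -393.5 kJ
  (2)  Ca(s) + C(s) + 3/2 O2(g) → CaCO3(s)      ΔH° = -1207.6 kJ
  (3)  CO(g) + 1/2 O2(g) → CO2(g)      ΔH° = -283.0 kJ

ΔH° = -2353.2 kJ

(1) × 2: (2)·(-393.5) = -787.0 kJ
(2) × 2: (2)·(-1207.6) = -2415.2 kJ
(3) reversed and × 3: (-3)·(-283.0) = +849.0 kJ
ΔH° = (-787.0) + (-2415.2) + (+849.0) = -2353.2 kJ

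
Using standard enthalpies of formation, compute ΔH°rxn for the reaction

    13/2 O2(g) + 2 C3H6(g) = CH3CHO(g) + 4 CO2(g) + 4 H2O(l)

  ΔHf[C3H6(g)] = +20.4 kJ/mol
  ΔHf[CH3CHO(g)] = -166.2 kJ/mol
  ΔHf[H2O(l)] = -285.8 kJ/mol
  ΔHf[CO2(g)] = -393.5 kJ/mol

ΔH°rxn = Σ nΔHf°(products) − Σ nΔHf°(reactants).
Products: 1·(-166.2) + 4·(-393.5) + 4·(-285.8) = -2883.4
Reactants: 13/2·(+0.0) + 2·(+20.4) = +40.8
ΔH°rxn = (-2883.4) − (+40.8) = -2924.2 kJ/mol

ΔH°rxn = -2924.2 kJ/mol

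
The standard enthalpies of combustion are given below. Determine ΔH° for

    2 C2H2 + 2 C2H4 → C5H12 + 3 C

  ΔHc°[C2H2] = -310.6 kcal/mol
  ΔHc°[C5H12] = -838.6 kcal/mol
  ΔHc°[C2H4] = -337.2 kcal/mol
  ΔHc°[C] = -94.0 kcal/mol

ΔH° = -175.0 kcal/mol

With combustion enthalpies, reactants minus products:
= [2·(-310.6) + 2·(-337.2)] − [1·(-838.6) + 3·(-94.0)]
= -175.0 kcal/mol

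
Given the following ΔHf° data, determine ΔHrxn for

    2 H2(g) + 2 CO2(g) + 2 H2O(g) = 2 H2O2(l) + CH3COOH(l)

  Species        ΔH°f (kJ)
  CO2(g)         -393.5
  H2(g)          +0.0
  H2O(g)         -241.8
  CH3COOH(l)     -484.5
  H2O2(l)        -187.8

ΔHrxn = 410.5 kJ

ΔH°rxn = Σ nΔHf°(products) − Σ nΔHf°(reactants).
Products: 2·(-187.8) + 1·(-484.5) = -860.1
Reactants: 2·(+0.0) + 2·(-393.5) + 2·(-241.8) = -1270.6
ΔHrxn = (-860.1) − (-1270.6) = 410.5 kJ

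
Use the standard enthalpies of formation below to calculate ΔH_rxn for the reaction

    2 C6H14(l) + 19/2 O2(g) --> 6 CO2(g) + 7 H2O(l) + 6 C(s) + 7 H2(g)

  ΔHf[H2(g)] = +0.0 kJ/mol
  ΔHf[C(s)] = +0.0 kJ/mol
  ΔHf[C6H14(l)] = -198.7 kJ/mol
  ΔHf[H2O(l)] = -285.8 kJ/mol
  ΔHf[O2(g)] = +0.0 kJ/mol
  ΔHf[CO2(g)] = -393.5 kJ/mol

ΔH_rxn = -3964.2 kJ/mol

Products: 6·(-393.5) + 7·(-285.8) + 6·(+0.0) + 7·(+0.0) = -4361.6
Reactants: 2·(-198.7) + 19/2·(+0.0) = -397.4
ΔH_rxn = (-4361.6) − (-397.4) = -3964.2 kJ/mol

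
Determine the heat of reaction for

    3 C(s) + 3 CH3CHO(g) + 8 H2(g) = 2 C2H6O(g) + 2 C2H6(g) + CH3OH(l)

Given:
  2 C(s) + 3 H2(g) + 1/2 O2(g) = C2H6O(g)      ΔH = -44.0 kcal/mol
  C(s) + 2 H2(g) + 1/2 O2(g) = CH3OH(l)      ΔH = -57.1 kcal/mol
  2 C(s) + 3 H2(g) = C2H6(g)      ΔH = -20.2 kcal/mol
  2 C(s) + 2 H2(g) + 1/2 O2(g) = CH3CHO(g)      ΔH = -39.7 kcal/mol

ΔH = -66.4 kcal/mol

equation 1 × 2 (×2 to match 2 C2H6O(g) in the target): (2)·(-44.0) = -88.0 kcal/mol
equation 2 as written (CH3OH(l) already on the product side): -57.1 kcal/mol
equation 3 × 2 (×2 to match 2 C2H6(g) in the target): (2)·(-20.2) = -40.4 kcal/mol
equation 4 reversed and × 3 (reverse to put CH3CHO(g) on the reactant side; scale by 3 for the 3 CH3CHO(g)): (-3)·(-39.7) = +119.1 kcal/mol
Summing the manipulated equations, ΔH = (-88.0) + (-57.1) + (-40.4) + (+119.1) = -66.4 kcal/mol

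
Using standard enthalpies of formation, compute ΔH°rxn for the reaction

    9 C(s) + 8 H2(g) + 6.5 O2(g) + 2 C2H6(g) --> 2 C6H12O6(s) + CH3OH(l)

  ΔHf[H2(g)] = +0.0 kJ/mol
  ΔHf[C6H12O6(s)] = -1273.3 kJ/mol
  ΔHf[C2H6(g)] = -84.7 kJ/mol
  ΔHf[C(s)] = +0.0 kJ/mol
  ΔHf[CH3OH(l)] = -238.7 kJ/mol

Products: 2·(-1273.3) + 1·(-238.7) = -2785.3
Reactants: 9·(+0.0) + 8·(+0.0) + 13/2·(+0.0) + 2·(-84.7) = -169.4
ΔH°rxn = (-2785.3) − (-169.4) = -2615.9 kJ/mol

ΔH°rxn = -2615.9 kJ/mol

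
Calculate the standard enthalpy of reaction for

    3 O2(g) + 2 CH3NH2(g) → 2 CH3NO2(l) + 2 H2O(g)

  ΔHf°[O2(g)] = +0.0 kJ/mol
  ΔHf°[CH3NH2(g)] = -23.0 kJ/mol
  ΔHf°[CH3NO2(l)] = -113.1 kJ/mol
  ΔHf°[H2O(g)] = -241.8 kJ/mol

ΔH° = -663.8 kJ/mol

Products: 2·(-113.1) + 2·(-241.8) = -709.8
Reactants: 3·(+0.0) + 2·(-23.0) = -46.0
ΔH° = (-709.8) − (-46.0) = -663.8 kJ/mol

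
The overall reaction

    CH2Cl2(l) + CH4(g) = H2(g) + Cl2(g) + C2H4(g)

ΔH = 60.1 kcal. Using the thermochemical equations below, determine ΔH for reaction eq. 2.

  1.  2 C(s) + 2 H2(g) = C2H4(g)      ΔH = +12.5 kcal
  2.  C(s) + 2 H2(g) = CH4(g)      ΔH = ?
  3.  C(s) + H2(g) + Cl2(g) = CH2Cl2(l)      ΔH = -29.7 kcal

eq. 1 as written (C2H4(g) already on the product side): +12.5 kcal
eq. 2 reversed (CH4(g) must end up as a reactant): contributes −x
eq. 3 reversed (CH2Cl2(l) must end up as a reactant): +29.7 kcal
+60.1 = (+12.5) + (+29.7) − x
x = (+60.1 − (+42.2)) / (-1) = -17.9 kcal

ΔH = -17.9 kcal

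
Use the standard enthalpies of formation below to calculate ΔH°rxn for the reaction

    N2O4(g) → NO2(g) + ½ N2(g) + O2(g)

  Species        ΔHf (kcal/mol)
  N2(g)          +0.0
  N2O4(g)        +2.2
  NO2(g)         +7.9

Products: 1·(+7.9) + 1/2·(+0.0) + 1·(+0.0) = +7.9
Reactants: 1·(+2.2) = +2.2
ΔH°rxn = (+7.9) − (+2.2) = 5.7 kcal/mol

ΔH°rxn = 5.7 kcal/mol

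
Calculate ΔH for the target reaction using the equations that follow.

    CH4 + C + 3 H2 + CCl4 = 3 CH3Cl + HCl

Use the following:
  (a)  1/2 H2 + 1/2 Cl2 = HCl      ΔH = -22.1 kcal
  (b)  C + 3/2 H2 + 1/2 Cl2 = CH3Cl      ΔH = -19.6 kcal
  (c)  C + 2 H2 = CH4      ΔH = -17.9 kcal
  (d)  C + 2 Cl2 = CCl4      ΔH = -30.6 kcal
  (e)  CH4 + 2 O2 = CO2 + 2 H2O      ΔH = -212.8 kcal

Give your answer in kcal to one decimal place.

ΔH = -32.4 kcal

(a) as written (HCl already on the product side): -22.1 kcal
(b) × 3 (scale by 3 for the 3 CH3Cl): (3)·(-19.6) = -58.8 kcal
(c) reversed: +17.9 kcal
(d) reversed (CCl4 must end up as a reactant): +30.6 kcal
(e): not needed (H2O appears nowhere else).
Summing the manipulated equations, ΔH = (1)·(-22.1) + (3)·(-19.6) + (-1)·(-17.9) + (-1)·(-30.6) = -32.4 kcal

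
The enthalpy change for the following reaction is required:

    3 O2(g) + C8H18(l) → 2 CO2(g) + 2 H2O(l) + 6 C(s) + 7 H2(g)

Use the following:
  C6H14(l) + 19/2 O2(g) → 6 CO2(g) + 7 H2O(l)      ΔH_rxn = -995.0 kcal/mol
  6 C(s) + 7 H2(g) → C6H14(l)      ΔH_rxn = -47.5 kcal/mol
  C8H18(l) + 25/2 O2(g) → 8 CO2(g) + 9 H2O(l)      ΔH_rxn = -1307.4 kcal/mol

ΔH_rxn = -264.9 kcal/mol

equation 1 reversed: +995.0 kcal/mol
equation 2 reversed: +47.5 kcal/mol
equation 3 as written: -1307.4 kcal/mol
Summing the manipulated equations, ΔH_rxn = (-1)·(-995.0) + (-1)·(-47.5) + (1)·(-1307.4) = -264.9 kcal/mol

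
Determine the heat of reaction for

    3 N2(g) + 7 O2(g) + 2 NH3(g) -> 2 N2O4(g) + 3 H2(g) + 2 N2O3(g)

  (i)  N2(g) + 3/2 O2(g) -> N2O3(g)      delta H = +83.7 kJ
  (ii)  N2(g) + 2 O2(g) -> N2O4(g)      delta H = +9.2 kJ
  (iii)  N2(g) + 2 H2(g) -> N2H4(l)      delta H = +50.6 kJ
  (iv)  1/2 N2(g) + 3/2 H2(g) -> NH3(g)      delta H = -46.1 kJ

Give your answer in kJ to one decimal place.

delta H = 278.0 kJ

(i) × 2: (2)·(+83.7) = +167.4 kJ
(ii) × 2: (2)·(+9.2) = +18.4 kJ
(iii): not needed.
(iv) reversed and × 2: (-2)·(-46.1) = +92.2 kJ
delta H = (2)·(+83.7) + (2)·(+9.2) + (-2)·(-46.1) = 278.0 kJ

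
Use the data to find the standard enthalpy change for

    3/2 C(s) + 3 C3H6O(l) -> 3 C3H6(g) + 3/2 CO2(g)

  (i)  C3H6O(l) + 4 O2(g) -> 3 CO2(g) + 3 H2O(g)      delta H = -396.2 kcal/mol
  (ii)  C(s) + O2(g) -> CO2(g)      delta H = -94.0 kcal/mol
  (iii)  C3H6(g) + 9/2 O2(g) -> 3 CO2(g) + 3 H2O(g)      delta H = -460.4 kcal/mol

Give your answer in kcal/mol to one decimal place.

delta H = 51.6 kcal/mol

(i) × 3: (3)·(-396.2) = -1188.6 kcal/mol
(ii) × 3/2: (3/2)·(-94.0) = -141.0 kcal/mol
(iii) reversed and × 3: (-3)·(-460.4) = +1381.2 kcal/mol
delta H = (3)·(-396.2) + (3/2)·(-94.0) + (-3)·(-460.4) = 51.6 kcal/mol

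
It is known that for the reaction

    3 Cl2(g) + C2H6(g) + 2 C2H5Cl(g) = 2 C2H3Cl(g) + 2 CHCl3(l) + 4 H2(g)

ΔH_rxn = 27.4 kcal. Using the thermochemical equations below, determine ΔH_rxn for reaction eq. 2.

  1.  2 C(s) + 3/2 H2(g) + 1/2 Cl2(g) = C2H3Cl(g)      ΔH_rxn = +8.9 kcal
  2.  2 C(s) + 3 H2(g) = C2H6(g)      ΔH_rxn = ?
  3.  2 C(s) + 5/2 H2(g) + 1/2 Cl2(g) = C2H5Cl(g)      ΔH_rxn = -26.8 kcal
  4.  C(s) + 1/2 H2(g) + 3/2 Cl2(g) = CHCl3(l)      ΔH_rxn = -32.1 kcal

ΔH_rxn = -20.2 kcal

eq. 1 × 2 (×2 to match 2 C2H3Cl(g) in the target): (2)·(+8.9) = +17.8 kcal
eq. 2 reversed (C2H6(g) must end up as a reactant): contributes −x
eq. 3 reversed and × 2 (C2H5Cl(g) must end up as a reactant; ×2 to match 2 C2H5Cl(g) in the target): (-2)·(-26.8) = +53.6 kcal
eq. 4 × 2 (×2 to match 2 CHCl3(l) in the target): (2)·(-32.1) = -64.2 kcal
+27.4 = (+17.8) + (+53.6) + (-64.2) − x
x = (+27.4 − (+7.2)) / (-1) = -20.2 kcal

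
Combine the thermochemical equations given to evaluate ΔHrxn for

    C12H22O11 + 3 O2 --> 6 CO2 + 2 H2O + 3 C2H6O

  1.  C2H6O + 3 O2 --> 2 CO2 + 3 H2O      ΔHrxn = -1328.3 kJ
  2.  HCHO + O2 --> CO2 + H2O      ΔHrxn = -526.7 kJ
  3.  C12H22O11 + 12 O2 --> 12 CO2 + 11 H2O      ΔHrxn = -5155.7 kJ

eq. 1 reversed and × 3: (-3)·(-1328.3) = +3984.9 kJ
eq. 2: not needed.
eq. 3 as written: -5155.7 kJ
Since enthalpy is a state function, ΔHrxn = (-3)·(-1328.3) + (1)·(-5155.7) = -1170.8 kJ

ΔHrxn = -1170.8 kJ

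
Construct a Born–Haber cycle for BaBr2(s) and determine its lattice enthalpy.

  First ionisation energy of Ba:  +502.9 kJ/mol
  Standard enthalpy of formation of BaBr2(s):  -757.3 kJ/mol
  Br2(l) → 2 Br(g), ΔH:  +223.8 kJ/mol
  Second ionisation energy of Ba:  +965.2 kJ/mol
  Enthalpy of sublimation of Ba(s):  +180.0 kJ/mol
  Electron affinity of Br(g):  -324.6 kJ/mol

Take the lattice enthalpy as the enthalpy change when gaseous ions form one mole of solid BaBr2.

ΔHf° = 1·ΔHsub + 1·(ΣIE) + 1·D(Br2) + 2·EA + U
-757.3 = 1·(+180.0) + 1·(+1468.1) + 1·(+223.8) + 2·(-324.6) + U
U = -757.3 − (+1222.7) = -1980.0 kJ/mol

U = -1980.0 kJ/mol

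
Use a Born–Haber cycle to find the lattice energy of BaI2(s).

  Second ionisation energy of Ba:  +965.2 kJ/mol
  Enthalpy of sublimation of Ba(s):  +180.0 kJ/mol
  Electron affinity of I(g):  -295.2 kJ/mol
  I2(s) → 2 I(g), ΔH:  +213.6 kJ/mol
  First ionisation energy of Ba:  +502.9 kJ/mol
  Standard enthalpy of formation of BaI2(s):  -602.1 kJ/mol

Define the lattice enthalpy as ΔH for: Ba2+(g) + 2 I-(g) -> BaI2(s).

U = -1873.4 kJ/mol

ΔHf° = 1·ΔHsub + 1·(ΣIE) + 1·D(I2) + 2·EA + U
-602.1 = 1·(+180.0) + 1·(+1468.1) + 1·(+213.6) + 2·(-295.2) + U
U = -602.1 − (+1271.3) = -1873.4 kJ/mol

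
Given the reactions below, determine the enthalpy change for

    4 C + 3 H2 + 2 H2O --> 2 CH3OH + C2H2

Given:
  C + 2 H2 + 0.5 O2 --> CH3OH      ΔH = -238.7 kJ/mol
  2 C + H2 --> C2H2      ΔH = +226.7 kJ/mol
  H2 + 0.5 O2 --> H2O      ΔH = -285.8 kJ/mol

equation 1 × 2 (×2 to match 2 CH3OH in the target): (2)·(-238.7) = -477.4 kJ/mol
equation 2 as written (C2H2 already on the product side): +226.7 kJ/mol
equation 3 reversed and × 2 (H2O must end up as a reactant; scale by 2 for the 2 H2O): (-2)·(-285.8) = +571.6 kJ/mol
Summing the manipulated equations, ΔH = (-477.4) + (+226.7) + (+571.6) = 320.9 kJ/mol

ΔH = 320.9 kJ/mol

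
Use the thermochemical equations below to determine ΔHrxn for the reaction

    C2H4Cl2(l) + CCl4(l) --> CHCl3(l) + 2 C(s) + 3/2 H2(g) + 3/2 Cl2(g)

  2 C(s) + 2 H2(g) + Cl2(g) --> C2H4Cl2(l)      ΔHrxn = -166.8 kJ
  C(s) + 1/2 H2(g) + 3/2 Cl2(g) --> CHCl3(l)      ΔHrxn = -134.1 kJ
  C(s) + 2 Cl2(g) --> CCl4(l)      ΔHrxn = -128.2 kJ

ΔHrxn = 160.9 kJ

equation 1 reversed (reverse to put C2H4Cl2(l) on the reactant side): +166.8 kJ
equation 2 as written (CHCl3(l) already on the product side): -134.1 kJ
equation 3 reversed (CCl4(l) must end up as a reactant): +128.2 kJ
ΔHrxn = (-1)·(-166.8) + (1)·(-134.1) + (-1)·(-128.2) = 160.9 kJ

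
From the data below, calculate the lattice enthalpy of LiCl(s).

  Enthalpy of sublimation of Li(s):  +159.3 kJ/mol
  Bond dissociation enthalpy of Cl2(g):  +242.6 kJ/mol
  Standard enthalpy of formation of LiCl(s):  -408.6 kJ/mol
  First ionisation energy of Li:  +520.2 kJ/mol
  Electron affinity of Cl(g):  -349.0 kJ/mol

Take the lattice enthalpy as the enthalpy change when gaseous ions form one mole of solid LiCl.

U = -860.4 kJ/mol

ΔHf° = 1·ΔHsub + 1·(ΣIE) + 1/2·D(Cl2) + 1·EA + U
-408.6 = 1·(+159.3) + 1·(+520.2) + 1/2·(+242.6) + 1·(-349.0) + U
U = -408.6 − (+451.8) = -860.4 kJ/mol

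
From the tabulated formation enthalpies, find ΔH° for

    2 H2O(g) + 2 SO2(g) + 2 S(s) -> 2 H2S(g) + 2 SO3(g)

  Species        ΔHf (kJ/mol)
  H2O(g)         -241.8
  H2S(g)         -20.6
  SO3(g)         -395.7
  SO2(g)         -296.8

Products: 2·(-20.6) + 2·(-395.7) = -832.6
Reactants: 2·(-241.8) + 2·(-296.8) + 2·(+0.0) = -1077.2
ΔH° = (-832.6) − (-1077.2) = 244.6 kJ/mol

ΔH° = 244.6 kJ/mol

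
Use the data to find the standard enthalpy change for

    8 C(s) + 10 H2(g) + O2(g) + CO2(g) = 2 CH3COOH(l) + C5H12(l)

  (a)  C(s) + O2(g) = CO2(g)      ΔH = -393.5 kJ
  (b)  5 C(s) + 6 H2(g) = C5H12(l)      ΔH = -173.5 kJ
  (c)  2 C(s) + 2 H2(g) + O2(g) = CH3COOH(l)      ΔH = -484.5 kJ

(a) reversed: +393.5 kJ
(b) as written: -173.5 kJ
(c) × 2: (2)·(-484.5) = -969.0 kJ
By Hess's law, ΔH = (+393.5) + (-173.5) + (-969.0) = -749.0 kJ

ΔH = -749.0 kJ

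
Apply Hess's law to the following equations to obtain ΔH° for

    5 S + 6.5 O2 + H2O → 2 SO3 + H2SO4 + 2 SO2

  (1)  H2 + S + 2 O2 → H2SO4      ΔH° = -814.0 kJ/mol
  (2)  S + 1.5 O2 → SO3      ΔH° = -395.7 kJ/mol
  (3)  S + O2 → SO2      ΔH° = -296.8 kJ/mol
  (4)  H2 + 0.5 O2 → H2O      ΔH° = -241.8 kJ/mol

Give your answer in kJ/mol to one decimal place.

(1) as written (H2SO4 already on the product side): -814.0 kJ/mol
(2) × 2 (×2 to match 2 SO3 in the target): (2)·(-395.7) = -791.4 kJ/mol
(3) × 2 (scale by 2 for the 2 SO2): (2)·(-296.8) = -593.6 kJ/mol
(4) reversed (reverse to put H2O on the reactant side): +241.8 kJ/mol
Since enthalpy is a state function, ΔH° = (1)·(-814.0) + (2)·(-395.7) + (2)·(-296.8) + (-1)·(-241.8) = -1957.2 kJ/mol

ΔH° = -1957.2 kJ/mol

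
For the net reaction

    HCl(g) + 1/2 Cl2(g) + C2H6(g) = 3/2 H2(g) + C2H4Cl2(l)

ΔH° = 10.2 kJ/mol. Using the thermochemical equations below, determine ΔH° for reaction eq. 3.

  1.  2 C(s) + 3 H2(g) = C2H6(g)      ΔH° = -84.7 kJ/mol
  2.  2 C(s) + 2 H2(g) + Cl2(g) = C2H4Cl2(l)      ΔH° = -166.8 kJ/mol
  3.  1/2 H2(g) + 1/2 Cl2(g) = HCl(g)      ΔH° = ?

ΔH° = -92.3 kJ/mol

eq. 1 reversed (reverse to put C2H6(g) on the reactant side): +84.7 kJ/mol
eq. 2 as written (C2H4Cl2(l) already on the product side): -166.8 kJ/mol
eq. 3 reversed (reverse to put HCl(g) on the reactant side): contributes −x
+10.2 = (+84.7) + (-166.8) − x
x = (+10.2 − (-82.1)) / (-1) = -92.3 kJ/mol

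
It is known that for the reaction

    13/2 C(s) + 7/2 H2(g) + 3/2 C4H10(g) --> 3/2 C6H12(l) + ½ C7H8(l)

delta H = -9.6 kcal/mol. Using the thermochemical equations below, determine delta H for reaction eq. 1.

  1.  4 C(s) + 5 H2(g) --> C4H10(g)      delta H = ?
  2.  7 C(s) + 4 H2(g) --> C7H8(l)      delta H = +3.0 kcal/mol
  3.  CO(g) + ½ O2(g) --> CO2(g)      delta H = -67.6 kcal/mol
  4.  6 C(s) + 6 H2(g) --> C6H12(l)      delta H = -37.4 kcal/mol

eq. 1 reversed and × 3/2: contributes −3/2·x
eq. 2 × 1/2: (1/2)·(+3.0) = +1.5 kcal/mol
eq. 3: not needed.
eq. 4 × 3/2: (3/2)·(-37.4) = -56.1 kcal/mol
-9.6 = (+1.5) + (-56.1) − 3/2·x
x = (-9.6 − (-54.6)) / (-3/2) = -30.0 kcal/mol

delta H = -30.0 kcal/mol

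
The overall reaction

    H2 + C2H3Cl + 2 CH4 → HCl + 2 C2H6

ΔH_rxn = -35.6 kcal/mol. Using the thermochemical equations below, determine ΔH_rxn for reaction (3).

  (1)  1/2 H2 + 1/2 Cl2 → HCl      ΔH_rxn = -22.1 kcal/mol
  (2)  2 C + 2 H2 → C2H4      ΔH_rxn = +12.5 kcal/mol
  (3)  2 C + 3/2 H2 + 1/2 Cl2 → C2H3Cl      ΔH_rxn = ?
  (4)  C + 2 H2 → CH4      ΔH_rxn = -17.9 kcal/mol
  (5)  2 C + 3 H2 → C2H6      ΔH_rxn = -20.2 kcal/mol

ΔH_rxn = 8.9 kcal/mol

(1) as written: -22.1 kcal/mol
(2): not needed.
(3) reversed: contributes −x
(4) reversed and × 2: (-2)·(-17.9) = +35.8 kcal/mol
(5) × 2: (2)·(-20.2) = -40.4 kcal/mol
-35.6 = (-22.1) + (+35.8) + (-40.4) − x
x = (-35.6 − (-26.7)) / (-1) = 8.9 kcal/mol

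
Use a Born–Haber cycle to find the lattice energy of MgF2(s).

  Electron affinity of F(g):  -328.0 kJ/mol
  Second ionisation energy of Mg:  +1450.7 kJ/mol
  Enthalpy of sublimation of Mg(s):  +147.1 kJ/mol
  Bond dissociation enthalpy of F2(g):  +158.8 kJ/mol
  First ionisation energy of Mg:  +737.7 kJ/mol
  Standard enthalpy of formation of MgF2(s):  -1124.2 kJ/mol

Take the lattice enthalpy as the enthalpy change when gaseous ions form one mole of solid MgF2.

U = -2962.5 kJ/mol

ΔHf° = 1·ΔHsub + 1·(ΣIE) + 1·D(F2) + 2·EA + U
-1124.2 = 1·(+147.1) + 1·(+2188.4) + 1·(+158.8) + 2·(-328.0) + U
U = -1124.2 − (+1838.3) = -2962.5 kJ/mol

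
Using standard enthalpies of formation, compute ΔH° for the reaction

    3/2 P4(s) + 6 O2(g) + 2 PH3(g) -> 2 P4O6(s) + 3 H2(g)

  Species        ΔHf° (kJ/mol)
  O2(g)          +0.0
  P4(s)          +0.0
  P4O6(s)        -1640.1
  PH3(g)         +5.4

ΔH° = -3291.0 kJ/mol

Products: 2·(-1640.1) + 3·(+0.0) = -3280.2
Reactants: 3/2·(+0.0) + 6·(+0.0) + 2·(+5.4) = +10.8
ΔH° = (-3280.2) − (+10.8) = -3291.0 kJ/mol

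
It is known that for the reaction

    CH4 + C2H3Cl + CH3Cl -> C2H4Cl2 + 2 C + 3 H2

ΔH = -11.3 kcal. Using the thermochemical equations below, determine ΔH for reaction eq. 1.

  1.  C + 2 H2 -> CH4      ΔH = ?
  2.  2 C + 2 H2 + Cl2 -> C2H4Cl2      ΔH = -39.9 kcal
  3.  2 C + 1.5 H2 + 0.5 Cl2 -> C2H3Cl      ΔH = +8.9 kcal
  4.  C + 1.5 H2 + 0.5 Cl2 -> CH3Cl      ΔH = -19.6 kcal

eq. 1 reversed: contributes −x
eq. 2 as written: -39.9 kcal
eq. 3 reversed: -8.9 kcal
eq. 4 reversed: +19.6 kcal
-11.3 = (-39.9) + (-8.9) + (+19.6) − x
x = (-11.3 − (-29.2)) / (-1) = -17.9 kcal

ΔH = -17.9 kcal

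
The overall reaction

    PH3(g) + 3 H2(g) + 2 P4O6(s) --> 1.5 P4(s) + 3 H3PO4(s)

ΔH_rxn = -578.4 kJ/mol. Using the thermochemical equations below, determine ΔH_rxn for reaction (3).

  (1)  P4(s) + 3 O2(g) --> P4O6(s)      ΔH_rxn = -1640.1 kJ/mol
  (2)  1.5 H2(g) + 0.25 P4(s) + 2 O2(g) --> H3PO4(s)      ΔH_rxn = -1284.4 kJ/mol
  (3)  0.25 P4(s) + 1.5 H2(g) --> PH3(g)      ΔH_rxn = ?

ΔH_rxn = 5.4 kJ/mol

(1) reversed and × 2: (-2)·(-1640.1) = +3280.2 kJ/mol
(2) × 3: (3)·(-1284.4) = -3853.2 kJ/mol
(3) reversed: contributes −x
-578.4 = (+3280.2) + (-3853.2) − x
x = (-578.4 − (-573.0)) / (-1) = 5.4 kJ/mol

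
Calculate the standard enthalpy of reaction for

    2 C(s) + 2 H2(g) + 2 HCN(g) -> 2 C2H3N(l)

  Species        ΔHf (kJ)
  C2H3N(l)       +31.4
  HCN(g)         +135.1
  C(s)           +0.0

ΔH°rxn = Σ nΔHf°(products) − Σ nΔHf°(reactants).
Products: 2·(+31.4) = +62.8
Reactants: 2·(+0.0) + 2·(+0.0) + 2·(+135.1) = +270.2
ΔH_rxn = (+62.8) − (+270.2) = -207.4 kJ

ΔH_rxn = -207.4 kJ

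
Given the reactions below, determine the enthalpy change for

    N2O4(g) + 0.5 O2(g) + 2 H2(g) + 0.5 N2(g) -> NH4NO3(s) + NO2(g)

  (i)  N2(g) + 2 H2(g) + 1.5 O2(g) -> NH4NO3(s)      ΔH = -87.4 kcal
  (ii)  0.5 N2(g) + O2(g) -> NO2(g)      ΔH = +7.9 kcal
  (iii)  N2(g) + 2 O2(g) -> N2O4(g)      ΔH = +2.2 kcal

(i) as written (NH4NO3(s) already on the product side): -87.4 kcal
(ii) as written (NO2(g) already on the product side): +7.9 kcal
(iii) reversed (N2O4(g) must end up as a reactant): -2.2 kcal
ΔH = (1)·(-87.4) + (1)·(+7.9) + (-1)·(+2.2) = -81.7 kcal

ΔH = -81.7 kcal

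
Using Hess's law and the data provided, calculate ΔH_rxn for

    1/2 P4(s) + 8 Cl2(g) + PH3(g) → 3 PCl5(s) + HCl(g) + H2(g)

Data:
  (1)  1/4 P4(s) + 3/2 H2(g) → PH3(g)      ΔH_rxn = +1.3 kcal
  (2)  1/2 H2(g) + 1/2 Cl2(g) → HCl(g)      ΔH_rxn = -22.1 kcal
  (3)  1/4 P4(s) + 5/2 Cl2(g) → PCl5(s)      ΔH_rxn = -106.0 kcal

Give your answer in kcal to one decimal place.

ΔH_rxn = -341.4 kcal

(1) reversed (reverse to put PH3(g) on the reactant side): -1.3 kcal
(2) as written (HCl(g) already on the product side): -22.1 kcal
(3) × 3 (scale by 3 for the 3 PCl5(s)): (3)·(-106.0) = -318.0 kcal
ΔH_rxn = (-1)·(+1.3) + (1)·(-22.1) + (3)·(-106.0) = -341.4 kcal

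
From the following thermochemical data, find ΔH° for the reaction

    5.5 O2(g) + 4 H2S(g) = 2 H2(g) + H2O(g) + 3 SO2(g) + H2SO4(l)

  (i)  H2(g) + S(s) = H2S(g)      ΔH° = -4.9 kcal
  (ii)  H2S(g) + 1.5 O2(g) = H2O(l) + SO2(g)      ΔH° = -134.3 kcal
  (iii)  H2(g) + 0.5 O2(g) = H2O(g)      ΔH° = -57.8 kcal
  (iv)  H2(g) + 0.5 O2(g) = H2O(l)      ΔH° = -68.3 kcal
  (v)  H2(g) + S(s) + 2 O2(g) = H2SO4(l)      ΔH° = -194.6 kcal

(i) reversed: +4.9 kcal
(ii) × 3: (3)·(-134.3) = -402.9 kcal
(iii) as written: -57.8 kcal
(iv) reversed and × 3: (-3)·(-68.3) = +204.9 kcal
(v) as written: -194.6 kcal
ΔH° = (+4.9) + (-402.9) + (-57.8) + (+204.9) + (-194.6) = -445.5 kcal

ΔH° = -445.5 kcal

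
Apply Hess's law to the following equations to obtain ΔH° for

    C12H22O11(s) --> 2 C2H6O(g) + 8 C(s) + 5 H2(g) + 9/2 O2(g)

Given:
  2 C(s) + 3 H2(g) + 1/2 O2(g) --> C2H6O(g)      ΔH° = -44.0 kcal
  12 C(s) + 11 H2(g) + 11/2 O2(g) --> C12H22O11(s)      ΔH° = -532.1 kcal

ΔH° = 444.1 kcal

equation 1 × 2: (2)·(-44.0) = -88.0 kcal
equation 2 reversed: +532.1 kcal
Summing the manipulated equations, ΔH° = (2)·(-44.0) + (-1)·(-532.1) = 444.1 kcal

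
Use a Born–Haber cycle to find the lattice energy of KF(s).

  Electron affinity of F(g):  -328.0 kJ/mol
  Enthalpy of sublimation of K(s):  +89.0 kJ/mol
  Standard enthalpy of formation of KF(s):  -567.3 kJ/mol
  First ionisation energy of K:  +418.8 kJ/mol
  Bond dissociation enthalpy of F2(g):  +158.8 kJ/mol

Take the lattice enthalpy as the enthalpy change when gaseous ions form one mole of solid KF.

ΔHf° = 1·ΔHsub + 1·(ΣIE) + 1/2·D(F2) + 1·EA + U
-567.3 = 1·(+89.0) + 1·(+418.8) + 1/2·(+158.8) + 1·(-328.0) + U
U = -567.3 − (+259.2) = -826.5 kJ/mol

U = -826.5 kJ/mol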